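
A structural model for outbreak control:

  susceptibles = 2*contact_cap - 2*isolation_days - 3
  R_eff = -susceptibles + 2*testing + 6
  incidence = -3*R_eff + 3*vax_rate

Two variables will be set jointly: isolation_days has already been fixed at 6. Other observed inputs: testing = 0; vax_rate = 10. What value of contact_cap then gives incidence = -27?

With isolation_days held at 6:
Substituting into the susceptibles equation gives susceptibles = 2*contact_cap - 15.
Substituting into the R_eff equation gives R_eff = -2*contact_cap + 21.
Substituting into the incidence equation gives incidence = 6*contact_cap - 33.
Solve 6*contact_cap - 33 = -27: contact_cap = (-27 + 33) / 6 = 1.

contact_cap = 1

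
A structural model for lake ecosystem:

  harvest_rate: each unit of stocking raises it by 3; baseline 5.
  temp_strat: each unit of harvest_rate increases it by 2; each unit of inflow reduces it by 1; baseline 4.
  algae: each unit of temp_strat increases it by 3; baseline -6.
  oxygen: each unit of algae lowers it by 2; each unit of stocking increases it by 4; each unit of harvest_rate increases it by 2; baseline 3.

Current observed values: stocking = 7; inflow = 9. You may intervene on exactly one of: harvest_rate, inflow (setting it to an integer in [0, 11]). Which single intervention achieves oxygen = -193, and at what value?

set inflow = 8

Intervening on harvest_rate: oxygen = -10*harvest_rate + 73. Reaching -193 requires harvest_rate = 133/5, not an integer.
Intervening on inflow: with other inputs at their observed values, oxygen = 6*inflow - 241. Solving for -193 gives inflow = 8, within [0, 11].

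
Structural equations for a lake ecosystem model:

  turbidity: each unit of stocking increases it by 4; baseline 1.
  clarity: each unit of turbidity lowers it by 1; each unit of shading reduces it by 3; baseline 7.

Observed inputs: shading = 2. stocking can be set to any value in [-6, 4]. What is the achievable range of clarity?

Substituting into the clarity equation gives clarity = -4*stocking.
Linear in stocking, so extremes are at the endpoints: stocking = -6 gives clarity = 24; stocking = 4 gives clarity = -16.

-16 to 24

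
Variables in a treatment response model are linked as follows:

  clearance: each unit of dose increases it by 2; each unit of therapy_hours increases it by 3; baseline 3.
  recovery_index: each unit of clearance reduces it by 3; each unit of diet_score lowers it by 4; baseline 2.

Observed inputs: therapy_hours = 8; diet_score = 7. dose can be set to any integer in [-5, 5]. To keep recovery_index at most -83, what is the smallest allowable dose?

Substituting into the clearance equation gives clearance = 2*dose + 27.
This gives recovery_index = -6*dose - 107.
Require -6*dose - 107 ≤ -83, so dose ≥ -4.
The smallest integer in [-5, 5] satisfying this is -4.

dose = -4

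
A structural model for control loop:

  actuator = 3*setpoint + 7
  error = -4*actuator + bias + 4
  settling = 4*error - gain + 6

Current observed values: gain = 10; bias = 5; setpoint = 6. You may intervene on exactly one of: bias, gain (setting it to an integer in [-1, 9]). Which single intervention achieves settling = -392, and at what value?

set bias = -1

Intervening on bias: with other inputs at their observed values, settling = 4*bias - 388. Solving for -392 gives bias = -1, within [-1, 9].
Intervening on gain: settling = -gain - 358. Reaching -392 requires gain = 34, outside [-1, 9].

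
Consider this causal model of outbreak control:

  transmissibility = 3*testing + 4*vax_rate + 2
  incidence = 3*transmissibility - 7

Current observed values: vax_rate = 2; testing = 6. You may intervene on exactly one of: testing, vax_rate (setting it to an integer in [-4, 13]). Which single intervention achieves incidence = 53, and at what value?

set vax_rate = 0

Intervening on testing: incidence = 9*testing + 23. Reaching 53 requires testing = 10/3, not an integer.
Intervening on vax_rate: with other inputs at their observed values, incidence = 12*vax_rate + 53. Solving for 53 gives vax_rate = 0, within [-4, 13].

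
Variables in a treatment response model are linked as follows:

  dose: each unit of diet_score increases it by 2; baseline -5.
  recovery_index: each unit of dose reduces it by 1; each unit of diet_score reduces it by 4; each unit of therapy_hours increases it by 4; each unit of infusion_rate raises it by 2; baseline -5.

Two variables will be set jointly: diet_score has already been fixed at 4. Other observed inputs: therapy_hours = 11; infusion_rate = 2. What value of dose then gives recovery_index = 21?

With diet_score held at 4:
Intervening on dose fixes its value directly, overriding its dependence on diet_score.
Substituting into the recovery_index equation gives recovery_index = -dose + 27.
Solve -dose + 27 = 21: dose = (21 - 27) / -1 = 6.

dose = 6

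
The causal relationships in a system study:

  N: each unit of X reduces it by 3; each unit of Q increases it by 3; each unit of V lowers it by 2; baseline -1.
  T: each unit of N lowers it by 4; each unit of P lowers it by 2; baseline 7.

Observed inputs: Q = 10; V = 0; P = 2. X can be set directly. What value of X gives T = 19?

Substituting into the N equation gives N = -3*X + 29.
T becomes 12*X - 113.
Solve 12*X - 113 = 19: X = (19 + 113) / 12 = 11.

X = 11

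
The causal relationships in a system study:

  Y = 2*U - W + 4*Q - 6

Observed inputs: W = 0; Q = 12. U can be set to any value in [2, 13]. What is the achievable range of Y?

Substituting into the Y equation gives Y = 2*U + 42.
Linear in U, so extremes are at the endpoints: U = 2 gives Y = 46; U = 13 gives Y = 68.

46 to 68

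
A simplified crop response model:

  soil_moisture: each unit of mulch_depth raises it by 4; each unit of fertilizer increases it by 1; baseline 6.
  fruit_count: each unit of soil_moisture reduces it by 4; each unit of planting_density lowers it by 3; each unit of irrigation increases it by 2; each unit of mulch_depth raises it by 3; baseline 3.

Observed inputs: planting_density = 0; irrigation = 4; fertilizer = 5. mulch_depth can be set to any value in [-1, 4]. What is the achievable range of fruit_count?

Substituting into the soil_moisture equation gives soil_moisture = 4*mulch_depth + 11.
Substituting into the fruit_count equation gives fruit_count = -13*mulch_depth - 33.
Linear in mulch_depth, so extremes are at the endpoints: mulch_depth = -1 gives fruit_count = -20; mulch_depth = 4 gives fruit_count = -85.

-85 to -20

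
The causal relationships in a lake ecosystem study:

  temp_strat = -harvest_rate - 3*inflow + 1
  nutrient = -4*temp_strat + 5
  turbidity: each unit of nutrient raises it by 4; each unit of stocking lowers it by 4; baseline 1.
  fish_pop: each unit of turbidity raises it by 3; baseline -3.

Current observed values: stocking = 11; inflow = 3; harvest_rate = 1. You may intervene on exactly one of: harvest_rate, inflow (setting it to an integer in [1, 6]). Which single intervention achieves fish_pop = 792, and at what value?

set inflow = 6

Intervening on harvest_rate: fish_pop = 48*harvest_rate + 312. Reaching 792 requires harvest_rate = 10, outside [1, 6].
Intervening on inflow: with other inputs at their observed values, fish_pop = 144*inflow - 72. Solving for 792 gives inflow = 6, within [1, 6].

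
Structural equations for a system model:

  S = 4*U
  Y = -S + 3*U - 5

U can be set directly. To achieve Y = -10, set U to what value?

Substituting into the Y equation gives Y = -U - 5.
Solve -U - 5 = -10: U = (-10 + 5) / -1 = 5.

U = 5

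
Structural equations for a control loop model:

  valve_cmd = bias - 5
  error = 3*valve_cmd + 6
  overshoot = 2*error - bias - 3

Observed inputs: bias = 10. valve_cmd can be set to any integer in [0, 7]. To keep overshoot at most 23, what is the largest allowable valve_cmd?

valve_cmd = 4

Intervening on valve_cmd fixes its value directly, overriding its dependence on bias.
Substituting into the overshoot equation gives overshoot = 6*valve_cmd - 1.
Require 6*valve_cmd - 1 ≤ 23, so valve_cmd ≤ 4.
The largest integer in [0, 7] satisfying this is 4.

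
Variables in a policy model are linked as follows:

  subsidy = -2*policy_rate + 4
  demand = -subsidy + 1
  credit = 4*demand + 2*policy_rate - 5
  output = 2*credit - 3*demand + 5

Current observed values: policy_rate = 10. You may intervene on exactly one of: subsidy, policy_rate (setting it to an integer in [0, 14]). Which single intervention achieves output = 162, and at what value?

Intervening on subsidy: output = -5*subsidy + 40. Reaching 162 requires subsidy = -122/5, not an integer.
Intervening on policy_rate: with other inputs at their observed values, output = 14*policy_rate - 20. Solving for 162 gives policy_rate = 13, within [0, 14].

set policy_rate = 13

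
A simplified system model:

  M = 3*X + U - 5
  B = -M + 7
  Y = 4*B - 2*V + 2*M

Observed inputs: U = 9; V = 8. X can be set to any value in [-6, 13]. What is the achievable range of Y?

-74 to 40

Substituting into the M equation gives M = 3*X + 4.
So B = -3*X + 3.
Substituting into the Y equation gives Y = -6*X + 4.
Linear in X, so extremes are at the endpoints: X = -6 gives Y = 40; X = 13 gives Y = -74.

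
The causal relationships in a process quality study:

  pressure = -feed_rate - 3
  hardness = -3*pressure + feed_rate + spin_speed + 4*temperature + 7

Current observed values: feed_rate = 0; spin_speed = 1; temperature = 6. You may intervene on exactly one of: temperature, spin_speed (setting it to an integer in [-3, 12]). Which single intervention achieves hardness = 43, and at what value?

set spin_speed = 3

Intervening on temperature: hardness = 4*temperature + 17. Reaching 43 requires temperature = 13/2, not an integer.
Intervening on spin_speed: with other inputs at their observed values, hardness = spin_speed + 40. Solving for 43 gives spin_speed = 3, within [-3, 12].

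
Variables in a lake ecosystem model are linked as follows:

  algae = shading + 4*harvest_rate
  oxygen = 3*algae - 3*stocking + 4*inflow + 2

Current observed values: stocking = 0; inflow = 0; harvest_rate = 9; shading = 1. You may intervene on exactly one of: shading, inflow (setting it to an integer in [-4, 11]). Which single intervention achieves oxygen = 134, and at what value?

set shading = 8

Intervening on shading: with other inputs at their observed values, oxygen = 3*shading + 110. Solving for 134 gives shading = 8, within [-4, 11].
Intervening on inflow: oxygen = 4*inflow + 113. Reaching 134 requires inflow = 21/4, not an integer.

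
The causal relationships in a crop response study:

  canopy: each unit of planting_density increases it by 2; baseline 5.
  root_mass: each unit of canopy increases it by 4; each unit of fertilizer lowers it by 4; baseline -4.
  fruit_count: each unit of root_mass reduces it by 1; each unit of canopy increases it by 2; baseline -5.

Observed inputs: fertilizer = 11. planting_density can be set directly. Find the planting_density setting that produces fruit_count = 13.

planting_density = 5

Substituting into the root_mass equation gives root_mass = 8*planting_density - 28.
This gives fruit_count = -4*planting_density + 33.
Solve -4*planting_density + 33 = 13: planting_density = (13 - 33) / -4 = 5.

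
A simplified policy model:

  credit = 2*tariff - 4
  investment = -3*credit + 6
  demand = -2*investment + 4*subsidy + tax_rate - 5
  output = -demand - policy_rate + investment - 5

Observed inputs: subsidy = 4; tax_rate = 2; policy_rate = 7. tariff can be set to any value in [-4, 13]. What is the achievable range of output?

Substituting into the investment equation gives investment = -6*tariff + 18.
Substituting into the demand equation gives demand = 12*tariff - 23.
Substituting into the output equation gives output = -18*tariff + 29.
Linear in tariff, so extremes are at the endpoints: tariff = -4 gives output = 101; tariff = 13 gives output = -205.

-205 to 101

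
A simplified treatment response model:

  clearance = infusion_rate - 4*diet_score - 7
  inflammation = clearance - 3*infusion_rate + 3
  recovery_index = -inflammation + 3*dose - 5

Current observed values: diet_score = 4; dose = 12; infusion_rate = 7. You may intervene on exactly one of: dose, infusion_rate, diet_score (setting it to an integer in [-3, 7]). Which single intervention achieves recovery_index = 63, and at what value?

Intervening on dose: recovery_index = 3*dose + 29. Reaching 63 requires dose = 34/3, not an integer.
Intervening on infusion_rate: with other inputs at their observed values, recovery_index = 2*infusion_rate + 51. Solving for 63 gives infusion_rate = 6, within [-3, 7].
Intervening on diet_score: recovery_index = 4*diet_score + 49. Reaching 63 requires diet_score = 7/2, not an integer.

set infusion_rate = 6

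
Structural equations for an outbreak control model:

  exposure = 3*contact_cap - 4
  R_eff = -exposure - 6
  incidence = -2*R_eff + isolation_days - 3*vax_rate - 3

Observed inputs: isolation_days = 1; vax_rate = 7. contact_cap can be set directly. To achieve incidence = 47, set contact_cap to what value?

Substituting into the R_eff equation gives R_eff = -3*contact_cap - 2.
incidence becomes 6*contact_cap - 19.
Solve 6*contact_cap - 19 = 47: contact_cap = (47 + 19) / 6 = 11.

contact_cap = 11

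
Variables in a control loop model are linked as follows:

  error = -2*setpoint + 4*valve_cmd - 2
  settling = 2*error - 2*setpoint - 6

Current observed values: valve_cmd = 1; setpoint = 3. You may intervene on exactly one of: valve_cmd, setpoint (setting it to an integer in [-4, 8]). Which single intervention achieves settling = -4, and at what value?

set valve_cmd = 3

Intervening on valve_cmd: with other inputs at their observed values, settling = 8*valve_cmd - 28. Solving for -4 gives valve_cmd = 3, within [-4, 8].
Intervening on setpoint: settling = -6*setpoint - 2. Reaching -4 requires setpoint = 1/3, not an integer.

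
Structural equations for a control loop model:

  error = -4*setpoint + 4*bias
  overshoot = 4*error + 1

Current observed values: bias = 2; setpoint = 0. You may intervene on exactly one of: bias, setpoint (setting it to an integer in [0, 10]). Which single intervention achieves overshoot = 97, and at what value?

Intervening on bias: with other inputs at their observed values, overshoot = 16*bias + 1. Solving for 97 gives bias = 6, within [0, 10].
Intervening on setpoint: overshoot = -16*setpoint + 33. Reaching 97 requires setpoint = -4, outside [0, 10].

set bias = 6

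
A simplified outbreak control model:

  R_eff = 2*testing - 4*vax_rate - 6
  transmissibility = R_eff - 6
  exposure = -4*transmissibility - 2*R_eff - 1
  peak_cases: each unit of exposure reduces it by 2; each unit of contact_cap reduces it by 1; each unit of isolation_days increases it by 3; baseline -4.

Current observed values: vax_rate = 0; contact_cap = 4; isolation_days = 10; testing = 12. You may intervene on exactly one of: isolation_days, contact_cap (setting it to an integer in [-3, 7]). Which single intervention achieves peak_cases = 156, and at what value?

Intervening on isolation_days: with other inputs at their observed values, peak_cases = 3*isolation_days + 162. Solving for 156 gives isolation_days = -2, within [-3, 7].
Intervening on contact_cap: peak_cases = -contact_cap + 196. Reaching 156 requires contact_cap = 40, outside [-3, 7].

set isolation_days = -2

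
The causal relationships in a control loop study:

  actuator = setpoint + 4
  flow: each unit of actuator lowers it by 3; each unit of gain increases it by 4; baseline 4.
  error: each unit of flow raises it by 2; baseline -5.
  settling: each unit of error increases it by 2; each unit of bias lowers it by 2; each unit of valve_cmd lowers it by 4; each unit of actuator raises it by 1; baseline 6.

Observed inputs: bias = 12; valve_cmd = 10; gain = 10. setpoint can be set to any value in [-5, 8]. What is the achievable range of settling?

Substituting into the flow equation gives flow = -3*setpoint + 32.
So error = -6*setpoint + 59.
Substituting into the settling equation gives settling = -11*setpoint + 64.
Linear in setpoint, so extremes are at the endpoints: setpoint = -5 gives settling = 119; setpoint = 8 gives settling = -24.

-24 to 119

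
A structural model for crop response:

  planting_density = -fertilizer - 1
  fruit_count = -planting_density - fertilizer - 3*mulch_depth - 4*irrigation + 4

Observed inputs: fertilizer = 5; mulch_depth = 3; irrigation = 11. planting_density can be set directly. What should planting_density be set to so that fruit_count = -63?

planting_density = 9

Intervening on planting_density fixes its value directly, overriding its dependence on fertilizer.
Substituting into the fruit_count equation gives fruit_count = -planting_density - 54.
Solve -planting_density - 54 = -63: planting_density = (-63 + 54) / -1 = 9.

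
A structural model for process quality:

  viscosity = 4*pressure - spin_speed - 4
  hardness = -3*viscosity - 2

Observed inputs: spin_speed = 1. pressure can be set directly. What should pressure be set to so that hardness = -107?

Substituting into the viscosity equation gives viscosity = 4*pressure - 5.
Substituting into the hardness equation gives hardness = -12*pressure + 13.
Solve -12*pressure + 13 = -107: pressure = (-107 - 13) / -12 = 10.

pressure = 10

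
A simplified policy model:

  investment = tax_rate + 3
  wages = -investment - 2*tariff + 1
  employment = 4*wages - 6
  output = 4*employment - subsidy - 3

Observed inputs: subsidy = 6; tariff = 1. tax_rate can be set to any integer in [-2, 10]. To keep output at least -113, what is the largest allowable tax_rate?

tax_rate = 1

Substituting into the wages equation gives wages = -tax_rate - 4.
employment becomes -4*tax_rate - 22.
Substituting into the output equation gives output = -16*tax_rate - 97.
Require -16*tax_rate - 97 ≥ -113, so tax_rate ≤ 1.
The largest integer in [-2, 10] satisfying this is 1.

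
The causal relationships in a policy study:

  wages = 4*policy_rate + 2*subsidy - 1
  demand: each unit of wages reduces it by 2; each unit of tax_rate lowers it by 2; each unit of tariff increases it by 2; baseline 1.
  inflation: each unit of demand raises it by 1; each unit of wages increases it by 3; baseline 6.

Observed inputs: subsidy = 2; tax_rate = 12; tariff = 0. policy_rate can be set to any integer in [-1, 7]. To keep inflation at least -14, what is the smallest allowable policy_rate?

policy_rate = 0

Substituting into the wages equation gives wages = 4*policy_rate + 3.
Substituting into the demand equation gives demand = -8*policy_rate - 29.
inflation becomes 4*policy_rate - 14.
Require 4*policy_rate - 14 ≥ -14, so policy_rate ≥ 0.
The smallest integer in [-1, 7] satisfying this is 0.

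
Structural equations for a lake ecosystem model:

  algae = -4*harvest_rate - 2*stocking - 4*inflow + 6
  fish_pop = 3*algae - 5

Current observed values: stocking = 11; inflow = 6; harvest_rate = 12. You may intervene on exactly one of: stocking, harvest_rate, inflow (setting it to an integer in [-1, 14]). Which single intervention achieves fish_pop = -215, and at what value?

Intervening on stocking: with other inputs at their observed values, fish_pop = -6*stocking - 203. Solving for -215 gives stocking = 2, within [-1, 14].
Intervening on harvest_rate: fish_pop = -12*harvest_rate - 125. Reaching -215 requires harvest_rate = 15/2, not an integer.
Intervening on inflow: fish_pop = -12*inflow - 197. Reaching -215 requires inflow = 3/2, not an integer.

set stocking = 2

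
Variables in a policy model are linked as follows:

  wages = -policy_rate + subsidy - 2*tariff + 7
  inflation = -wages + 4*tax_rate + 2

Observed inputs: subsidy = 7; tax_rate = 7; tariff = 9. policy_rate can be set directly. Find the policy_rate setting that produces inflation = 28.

policy_rate = -6

Substituting into the wages equation gives wages = -policy_rate - 4.
This gives inflation = policy_rate + 34.
Solve policy_rate + 34 = 28: policy_rate = (28 - 34) / 1 = -6.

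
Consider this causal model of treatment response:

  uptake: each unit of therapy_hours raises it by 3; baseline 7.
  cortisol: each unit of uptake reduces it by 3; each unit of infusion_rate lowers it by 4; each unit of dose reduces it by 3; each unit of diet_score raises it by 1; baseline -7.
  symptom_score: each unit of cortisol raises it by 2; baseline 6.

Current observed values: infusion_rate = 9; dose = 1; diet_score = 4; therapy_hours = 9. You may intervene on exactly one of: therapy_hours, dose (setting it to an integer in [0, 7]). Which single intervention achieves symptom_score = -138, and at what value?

set therapy_hours = 1

Intervening on therapy_hours: with other inputs at their observed values, symptom_score = -18*therapy_hours - 120. Solving for -138 gives therapy_hours = 1, within [0, 7].
Intervening on dose: symptom_score = -6*dose - 276. Reaching -138 requires dose = -23, outside [0, 7].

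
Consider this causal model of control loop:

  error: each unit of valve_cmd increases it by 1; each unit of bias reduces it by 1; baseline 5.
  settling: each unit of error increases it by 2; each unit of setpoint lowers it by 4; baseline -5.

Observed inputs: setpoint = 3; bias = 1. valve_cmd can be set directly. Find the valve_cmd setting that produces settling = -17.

Substituting into the error equation gives error = valve_cmd + 4.
This gives settling = 2*valve_cmd - 9.
Solve 2*valve_cmd - 9 = -17: valve_cmd = (-17 + 9) / 2 = -4.

valve_cmd = -4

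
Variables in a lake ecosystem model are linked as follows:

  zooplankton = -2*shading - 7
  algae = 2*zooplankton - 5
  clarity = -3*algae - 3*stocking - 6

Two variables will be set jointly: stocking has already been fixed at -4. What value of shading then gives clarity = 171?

With stocking held at -4:
Substituting into the algae equation gives algae = -4*shading - 19.
Substituting into the clarity equation gives clarity = 12*shading + 63.
Solve 12*shading + 63 = 171: shading = (171 - 63) / 12 = 9.

shading = 9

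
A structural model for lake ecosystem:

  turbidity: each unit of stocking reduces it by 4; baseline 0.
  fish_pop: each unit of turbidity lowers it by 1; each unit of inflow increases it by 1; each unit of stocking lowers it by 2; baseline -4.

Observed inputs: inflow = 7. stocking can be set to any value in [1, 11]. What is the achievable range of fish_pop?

5 to 25

Substituting into the fish_pop equation gives fish_pop = 2*stocking + 3.
Linear in stocking, so extremes are at the endpoints: stocking = 1 gives fish_pop = 5; stocking = 11 gives fish_pop = 25.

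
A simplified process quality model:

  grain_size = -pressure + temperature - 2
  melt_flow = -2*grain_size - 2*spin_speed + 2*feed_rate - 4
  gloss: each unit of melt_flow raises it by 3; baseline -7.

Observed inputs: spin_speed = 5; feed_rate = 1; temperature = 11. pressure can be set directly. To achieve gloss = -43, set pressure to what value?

pressure = 9

Substituting into the grain_size equation gives grain_size = -pressure + 9.
Substituting into the melt_flow equation gives melt_flow = 2*pressure - 30.
Substituting into the gloss equation gives gloss = 6*pressure - 97.
Solve 6*pressure - 97 = -43: pressure = (-43 + 97) / 6 = 9.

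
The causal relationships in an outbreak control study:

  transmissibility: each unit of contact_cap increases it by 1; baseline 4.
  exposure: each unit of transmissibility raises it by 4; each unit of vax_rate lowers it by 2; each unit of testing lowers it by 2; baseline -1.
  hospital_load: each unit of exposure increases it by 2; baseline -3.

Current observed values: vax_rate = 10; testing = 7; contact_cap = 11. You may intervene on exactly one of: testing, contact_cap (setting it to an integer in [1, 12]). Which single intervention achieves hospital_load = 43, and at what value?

Intervening on testing: with other inputs at their observed values, hospital_load = -4*testing + 75. Solving for 43 gives testing = 8, within [1, 12].
Intervening on contact_cap: hospital_load = 8*contact_cap - 41. Reaching 43 requires contact_cap = 21/2, not an integer.

set testing = 8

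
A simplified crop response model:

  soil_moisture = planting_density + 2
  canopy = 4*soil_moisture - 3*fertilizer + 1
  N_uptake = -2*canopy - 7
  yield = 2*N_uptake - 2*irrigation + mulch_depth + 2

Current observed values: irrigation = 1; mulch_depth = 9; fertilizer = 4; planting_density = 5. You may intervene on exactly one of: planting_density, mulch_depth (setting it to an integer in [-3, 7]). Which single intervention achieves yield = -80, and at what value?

set mulch_depth = 2

Intervening on planting_density: yield = -16*planting_density + 7. Reaching -80 requires planting_density = 87/16, not an integer.
Intervening on mulch_depth: with other inputs at their observed values, yield = mulch_depth - 82. Solving for -80 gives mulch_depth = 2, within [-3, 7].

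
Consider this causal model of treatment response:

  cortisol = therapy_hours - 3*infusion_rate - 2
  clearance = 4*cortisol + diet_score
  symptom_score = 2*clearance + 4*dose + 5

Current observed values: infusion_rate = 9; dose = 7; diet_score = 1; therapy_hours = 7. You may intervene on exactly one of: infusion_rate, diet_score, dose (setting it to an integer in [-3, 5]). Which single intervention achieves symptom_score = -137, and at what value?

Intervening on infusion_rate: symptom_score = -24*infusion_rate + 75. Reaching -137 requires infusion_rate = 53/6, not an integer.
Intervening on diet_score: with other inputs at their observed values, symptom_score = 2*diet_score - 143. Solving for -137 gives diet_score = 3, within [-3, 5].
Intervening on dose: symptom_score = 4*dose - 169. Reaching -137 requires dose = 8, outside [-3, 5].

set diet_score = 3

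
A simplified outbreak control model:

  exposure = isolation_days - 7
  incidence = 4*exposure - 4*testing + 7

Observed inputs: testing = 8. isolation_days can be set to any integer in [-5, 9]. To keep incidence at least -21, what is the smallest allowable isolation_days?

Substituting into the incidence equation gives incidence = 4*isolation_days - 53.
Require 4*isolation_days - 53 ≥ -21, so isolation_days ≥ 8.
The smallest integer in [-5, 9] satisfying this is 8.

isolation_days = 8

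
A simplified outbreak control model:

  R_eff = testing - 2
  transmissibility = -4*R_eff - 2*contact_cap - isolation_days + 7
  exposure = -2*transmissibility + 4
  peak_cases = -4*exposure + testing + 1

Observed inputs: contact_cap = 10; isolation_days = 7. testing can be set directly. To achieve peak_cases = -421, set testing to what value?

testing = 10

Substituting into the transmissibility equation gives transmissibility = -4*testing - 12.
So exposure = 8*testing + 28.
Substituting into the peak_cases equation gives peak_cases = -31*testing - 111.
Solve -31*testing - 111 = -421: testing = (-421 + 111) / -31 = 10.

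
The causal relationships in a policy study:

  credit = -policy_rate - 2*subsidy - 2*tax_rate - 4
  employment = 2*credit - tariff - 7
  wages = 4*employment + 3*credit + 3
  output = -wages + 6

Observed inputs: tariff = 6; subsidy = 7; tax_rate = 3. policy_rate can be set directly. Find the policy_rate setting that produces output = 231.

Substituting into the credit equation gives credit = -policy_rate - 24.
employment becomes -2*policy_rate - 61.
So wages = -11*policy_rate - 313.
Substituting into the output equation gives output = 11*policy_rate + 319.
Solve 11*policy_rate + 319 = 231: policy_rate = (231 - 319) / 11 = -8.

policy_rate = -8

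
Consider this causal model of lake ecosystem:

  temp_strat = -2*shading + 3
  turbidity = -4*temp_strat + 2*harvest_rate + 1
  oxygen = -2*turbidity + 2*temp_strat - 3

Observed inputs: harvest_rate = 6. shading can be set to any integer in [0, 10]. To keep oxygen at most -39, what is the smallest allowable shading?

shading = 2

Substituting into the turbidity equation gives turbidity = 8*shading + 1.
So oxygen = -20*shading + 1.
Require -20*shading + 1 ≤ -39, so shading ≥ 2.
The smallest integer in [0, 10] satisfying this is 2.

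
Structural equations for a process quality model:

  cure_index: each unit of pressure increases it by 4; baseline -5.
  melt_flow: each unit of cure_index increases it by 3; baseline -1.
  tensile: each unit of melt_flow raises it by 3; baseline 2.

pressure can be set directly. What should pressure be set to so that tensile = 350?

Substituting into the melt_flow equation gives melt_flow = 12*pressure - 16.
Substituting into the tensile equation gives tensile = 36*pressure - 46.
Solve 36*pressure - 46 = 350: pressure = (350 + 46) / 36 = 11.

pressure = 11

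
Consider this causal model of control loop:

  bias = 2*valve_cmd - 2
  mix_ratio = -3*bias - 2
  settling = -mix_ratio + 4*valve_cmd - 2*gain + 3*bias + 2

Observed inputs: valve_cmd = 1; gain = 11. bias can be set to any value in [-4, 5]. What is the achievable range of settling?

-38 to 16

Intervening on bias fixes its value directly, overriding its dependence on valve_cmd.
Substituting into the settling equation gives settling = 6*bias - 14.
Linear in bias, so extremes are at the endpoints: bias = -4 gives settling = -38; bias = 5 gives settling = 16.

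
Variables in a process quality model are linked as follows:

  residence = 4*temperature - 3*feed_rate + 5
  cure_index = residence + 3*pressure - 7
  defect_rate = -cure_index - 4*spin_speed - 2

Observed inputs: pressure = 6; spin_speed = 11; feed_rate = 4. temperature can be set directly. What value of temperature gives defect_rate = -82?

Substituting into the residence equation gives residence = 4*temperature - 7.
Substituting into the cure_index equation gives cure_index = 4*temperature + 4.
So defect_rate = -4*temperature - 50.
Solve -4*temperature - 50 = -82: temperature = (-82 + 50) / -4 = 8.

temperature = 8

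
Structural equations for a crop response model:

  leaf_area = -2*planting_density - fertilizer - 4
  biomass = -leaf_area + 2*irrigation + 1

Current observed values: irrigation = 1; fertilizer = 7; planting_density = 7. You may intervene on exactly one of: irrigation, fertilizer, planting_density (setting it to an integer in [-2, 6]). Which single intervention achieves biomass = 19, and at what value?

set fertilizer = -2

Intervening on irrigation: biomass = 2*irrigation + 26. Reaching 19 requires irrigation = -7/2, not an integer.
Intervening on fertilizer: with other inputs at their observed values, biomass = fertilizer + 21. Solving for 19 gives fertilizer = -2, within [-2, 6].
Intervening on planting_density: biomass = 2*planting_density + 14. Reaching 19 requires planting_density = 5/2, not an integer.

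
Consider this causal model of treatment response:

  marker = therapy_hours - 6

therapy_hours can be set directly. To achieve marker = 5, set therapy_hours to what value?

therapy_hours = 11

Solve therapy_hours - 6 = 5: therapy_hours = (5 + 6) / 1 = 11.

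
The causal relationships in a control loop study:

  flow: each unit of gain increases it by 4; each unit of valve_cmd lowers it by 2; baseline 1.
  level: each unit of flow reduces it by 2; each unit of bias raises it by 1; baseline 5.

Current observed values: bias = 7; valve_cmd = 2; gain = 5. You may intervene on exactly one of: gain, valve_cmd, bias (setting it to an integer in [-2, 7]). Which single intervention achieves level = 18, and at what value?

Intervening on gain: with other inputs at their observed values, level = -8*gain + 18. Solving for 18 gives gain = 0, within [-2, 7].
Intervening on valve_cmd: level = 4*valve_cmd - 30. Reaching 18 requires valve_cmd = 12, outside [-2, 7].
Intervening on bias: level = bias - 29. Reaching 18 requires bias = 47, outside [-2, 7].

set gain = 0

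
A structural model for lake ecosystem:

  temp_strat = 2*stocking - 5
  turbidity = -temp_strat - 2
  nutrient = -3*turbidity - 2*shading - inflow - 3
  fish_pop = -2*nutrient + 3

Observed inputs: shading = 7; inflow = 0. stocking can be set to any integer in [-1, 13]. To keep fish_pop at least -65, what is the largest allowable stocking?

stocking = 10

Substituting into the turbidity equation gives turbidity = -2*stocking + 3.
So nutrient = 6*stocking - 26.
Substituting into the fish_pop equation gives fish_pop = -12*stocking + 55.
Require -12*stocking + 55 ≥ -65, so stocking ≤ 10.
The largest integer in [-1, 13] satisfying this is 10.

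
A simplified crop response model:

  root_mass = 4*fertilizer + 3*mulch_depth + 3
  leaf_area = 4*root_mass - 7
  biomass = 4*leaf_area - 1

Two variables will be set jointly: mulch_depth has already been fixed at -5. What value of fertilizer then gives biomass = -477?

With mulch_depth held at -5:
Substituting into the root_mass equation gives root_mass = 4*fertilizer - 12.
Substituting into the leaf_area equation gives leaf_area = 16*fertilizer - 55.
Substituting into the biomass equation gives biomass = 64*fertilizer - 221.
Solve 64*fertilizer - 221 = -477: fertilizer = (-477 + 221) / 64 = -4.

fertilizer = -4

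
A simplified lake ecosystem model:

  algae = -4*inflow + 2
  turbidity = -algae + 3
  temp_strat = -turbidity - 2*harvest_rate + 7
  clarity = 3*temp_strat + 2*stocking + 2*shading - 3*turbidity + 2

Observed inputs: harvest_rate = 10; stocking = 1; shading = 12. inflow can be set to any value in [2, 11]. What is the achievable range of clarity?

Substituting into the turbidity equation gives turbidity = 4*inflow + 1.
temp_strat becomes -4*inflow - 14.
clarity becomes -24*inflow - 17.
Linear in inflow, so extremes are at the endpoints: inflow = 2 gives clarity = -65; inflow = 11 gives clarity = -281.

-281 to -65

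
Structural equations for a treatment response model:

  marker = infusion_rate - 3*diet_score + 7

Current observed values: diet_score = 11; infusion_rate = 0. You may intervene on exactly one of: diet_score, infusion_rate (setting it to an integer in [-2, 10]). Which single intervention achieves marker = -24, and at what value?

set infusion_rate = 2

Intervening on diet_score: marker = -3*diet_score + 7. Reaching -24 requires diet_score = 31/3, not an integer.
Intervening on infusion_rate: with other inputs at their observed values, marker = infusion_rate - 26. Solving for -24 gives infusion_rate = 2, within [-2, 10].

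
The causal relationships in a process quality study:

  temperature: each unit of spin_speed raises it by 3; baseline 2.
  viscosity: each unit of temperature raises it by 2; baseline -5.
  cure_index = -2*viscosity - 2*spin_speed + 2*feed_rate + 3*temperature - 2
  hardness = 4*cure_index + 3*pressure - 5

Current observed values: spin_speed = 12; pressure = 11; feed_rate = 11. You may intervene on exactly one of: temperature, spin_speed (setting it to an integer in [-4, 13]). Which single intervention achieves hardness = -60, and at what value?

set spin_speed = 10

Intervening on temperature: hardness = -4*temperature + 52. Reaching -60 requires temperature = 28, outside [-4, 13].
Intervening on spin_speed: with other inputs at their observed values, hardness = -20*spin_speed + 140. Solving for -60 gives spin_speed = 10, within [-4, 13].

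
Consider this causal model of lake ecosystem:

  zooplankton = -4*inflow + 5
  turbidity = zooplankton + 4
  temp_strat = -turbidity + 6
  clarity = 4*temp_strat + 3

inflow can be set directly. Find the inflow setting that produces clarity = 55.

Substituting into the turbidity equation gives turbidity = -4*inflow + 9.
This gives temp_strat = 4*inflow - 3.
So clarity = 16*inflow - 9.
Solve 16*inflow - 9 = 55: inflow = (55 + 9) / 16 = 4.

inflow = 4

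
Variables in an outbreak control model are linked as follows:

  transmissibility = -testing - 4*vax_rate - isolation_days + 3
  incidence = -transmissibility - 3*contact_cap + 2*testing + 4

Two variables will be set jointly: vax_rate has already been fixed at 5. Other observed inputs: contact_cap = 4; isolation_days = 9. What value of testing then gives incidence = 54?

testing = 12

With vax_rate held at 5:
Substituting into the transmissibility equation gives transmissibility = -testing - 26.
So incidence = 3*testing + 18.
Solve 3*testing + 18 = 54: testing = (54 - 18) / 3 = 12.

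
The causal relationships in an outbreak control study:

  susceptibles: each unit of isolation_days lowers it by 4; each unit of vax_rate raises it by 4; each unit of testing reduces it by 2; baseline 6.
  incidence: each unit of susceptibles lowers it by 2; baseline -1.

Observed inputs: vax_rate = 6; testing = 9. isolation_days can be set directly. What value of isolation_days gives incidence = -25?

isolation_days = 0

Substituting into the susceptibles equation gives susceptibles = -4*isolation_days + 12.
This gives incidence = 8*isolation_days - 25.
Solve 8*isolation_days - 25 = -25: isolation_days = (-25 + 25) / 8 = 0.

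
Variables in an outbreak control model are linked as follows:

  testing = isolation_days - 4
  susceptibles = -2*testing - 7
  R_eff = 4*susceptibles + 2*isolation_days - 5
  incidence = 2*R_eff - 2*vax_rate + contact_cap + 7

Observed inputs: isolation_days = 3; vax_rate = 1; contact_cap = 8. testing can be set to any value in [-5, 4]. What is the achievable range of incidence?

Intervening on testing fixes its value directly, overriding its dependence on isolation_days.
Substituting into the R_eff equation gives R_eff = -8*testing - 27.
incidence becomes -16*testing - 41.
Linear in testing, so extremes are at the endpoints: testing = -5 gives incidence = 39; testing = 4 gives incidence = -105.

-105 to 39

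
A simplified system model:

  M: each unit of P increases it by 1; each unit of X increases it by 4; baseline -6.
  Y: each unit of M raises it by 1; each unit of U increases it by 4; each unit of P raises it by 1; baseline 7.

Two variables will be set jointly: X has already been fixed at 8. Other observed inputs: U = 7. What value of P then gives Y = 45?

With X held at 8:
Substituting into the M equation gives M = P + 26.
Substituting into the Y equation gives Y = 2*P + 61.
Solve 2*P + 61 = 45: P = (45 - 61) / 2 = -8.

P = -8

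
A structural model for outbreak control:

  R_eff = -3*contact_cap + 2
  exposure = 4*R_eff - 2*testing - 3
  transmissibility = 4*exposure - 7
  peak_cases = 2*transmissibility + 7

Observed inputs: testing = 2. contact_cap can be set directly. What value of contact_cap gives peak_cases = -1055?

contact_cap = 11

Substituting into the exposure equation gives exposure = -12*contact_cap + 1.
This gives transmissibility = -48*contact_cap - 3.
So peak_cases = -96*contact_cap + 1.
Solve -96*contact_cap + 1 = -1055: contact_cap = (-1055 - 1) / -96 = 11.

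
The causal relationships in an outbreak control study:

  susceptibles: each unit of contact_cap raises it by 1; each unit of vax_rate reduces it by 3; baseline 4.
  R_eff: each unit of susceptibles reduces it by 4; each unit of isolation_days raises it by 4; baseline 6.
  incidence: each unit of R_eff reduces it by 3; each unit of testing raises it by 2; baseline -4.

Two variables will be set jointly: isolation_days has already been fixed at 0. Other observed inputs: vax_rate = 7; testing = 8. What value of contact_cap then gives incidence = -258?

contact_cap = -4

With isolation_days held at 0:
Substituting into the susceptibles equation gives susceptibles = contact_cap - 17.
This gives R_eff = -4*contact_cap + 74.
So incidence = 12*contact_cap - 210.
Solve 12*contact_cap - 210 = -258: contact_cap = (-258 + 210) / 12 = -4.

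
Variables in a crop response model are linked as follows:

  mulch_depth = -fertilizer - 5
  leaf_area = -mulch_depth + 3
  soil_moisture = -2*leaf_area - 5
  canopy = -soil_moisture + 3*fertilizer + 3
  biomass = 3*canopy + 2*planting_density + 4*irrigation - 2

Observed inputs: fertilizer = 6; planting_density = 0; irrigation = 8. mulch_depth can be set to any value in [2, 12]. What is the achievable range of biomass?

54 to 114

Intervening on mulch_depth fixes its value directly, overriding its dependence on fertilizer.
Substituting into the soil_moisture equation gives soil_moisture = 2*mulch_depth - 11.
This gives canopy = -2*mulch_depth + 32.
Substituting into the biomass equation gives biomass = -6*mulch_depth + 126.
Linear in mulch_depth, so extremes are at the endpoints: mulch_depth = 2 gives biomass = 114; mulch_depth = 12 gives biomass = 54.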